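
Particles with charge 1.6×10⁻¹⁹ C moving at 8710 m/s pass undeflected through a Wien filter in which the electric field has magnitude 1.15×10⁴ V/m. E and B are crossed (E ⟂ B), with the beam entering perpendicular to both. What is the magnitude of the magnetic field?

Balance of forces in the selector: qE = qvB ⇒ B = E/v.
B = 1.15×10⁴/8710 = 1.32 T.

B = 1.32 T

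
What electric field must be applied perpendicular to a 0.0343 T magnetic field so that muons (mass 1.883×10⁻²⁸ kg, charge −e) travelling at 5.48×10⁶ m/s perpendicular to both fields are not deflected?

For straight-line motion qE = qvB, so E = vB.
E = 5.48×10⁶ × 0.0343 = 1.88×10⁵ V/m.

E = 1.88×10⁵ V/m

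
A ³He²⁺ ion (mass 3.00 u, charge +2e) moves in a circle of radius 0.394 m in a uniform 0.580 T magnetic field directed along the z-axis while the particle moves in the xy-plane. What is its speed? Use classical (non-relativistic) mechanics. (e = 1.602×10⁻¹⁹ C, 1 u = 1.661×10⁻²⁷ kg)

From |q|vB = mv²/r, v = |q|Br/m.
v = (3.204×10⁻¹⁹)(0.580)(0.394)/4.983×10⁻²⁷ ≈ 1.47×10⁷ m/s.

v ≈ 1.47×10⁷ m/s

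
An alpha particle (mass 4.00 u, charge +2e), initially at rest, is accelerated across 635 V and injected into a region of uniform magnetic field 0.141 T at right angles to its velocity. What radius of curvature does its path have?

Acceleration: |q|V = ½mv² ⇒ v = √(2|q|V/m) = √(2·3.204×10⁻¹⁹·635/6.644×10⁻²⁷) ≈ 2.475×10⁵ m/s.
In the field: r = mv/(|q|B) = (6.644×10⁻²⁷)(2.475×10⁵)/((3.204×10⁻¹⁹)(0.141)) ≈ 0.0364 m.

r ≈ 0.0364 m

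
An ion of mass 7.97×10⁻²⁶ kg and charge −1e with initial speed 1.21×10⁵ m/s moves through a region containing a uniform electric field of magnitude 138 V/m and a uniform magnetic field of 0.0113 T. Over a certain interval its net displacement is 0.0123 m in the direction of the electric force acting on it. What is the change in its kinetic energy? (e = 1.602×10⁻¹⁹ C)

ΔKE ≈ 2.72×10⁻¹⁹ J

The magnetic force is always ⟂ v and does no work; only the electric force changes KE.
ΔKE = F_E · d = |q|E d = (1.602×10⁻¹⁹)(138)(0.0123) ≈ 2.72×10⁻¹⁹ J.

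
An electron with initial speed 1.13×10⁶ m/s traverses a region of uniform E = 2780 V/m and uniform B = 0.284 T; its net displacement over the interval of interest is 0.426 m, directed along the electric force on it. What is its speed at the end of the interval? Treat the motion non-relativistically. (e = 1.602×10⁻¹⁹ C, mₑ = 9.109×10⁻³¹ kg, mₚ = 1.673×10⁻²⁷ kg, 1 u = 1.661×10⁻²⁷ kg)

v_f ≈ 2.04×10⁷ m/s

B does no work; ΔKE = |q|E d.
½mv_f² = ½mv₀² + |q|Ed = ½(9.109×10⁻³¹)(1.13×10⁶)² + (1.602×10⁻¹⁹)(2780)(0.426) ≈ 5.816×10⁻¹⁹ J + 1.897×10⁻¹⁶ J ≈ 1.903×10⁻¹⁶ J.
v_f = √(2·1.903×10⁻¹⁶/9.109×10⁻³¹) ≈ 2.04×10⁷ m/s.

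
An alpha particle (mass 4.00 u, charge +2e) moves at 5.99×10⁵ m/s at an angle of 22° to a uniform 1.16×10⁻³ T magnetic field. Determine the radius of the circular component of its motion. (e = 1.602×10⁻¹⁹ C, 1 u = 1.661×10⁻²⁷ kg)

v⊥ = v sinθ = 5.99×10⁵·sin22° ≈ 2.244×10⁵ m/s.
r = m v⊥/(|q|B) = (6.644×10⁻²⁷)(2.244×10⁵)/((3.204×10⁻¹⁹)(1.16×10⁻³)) ≈ 4.01 m.

r ≈ 4.01 m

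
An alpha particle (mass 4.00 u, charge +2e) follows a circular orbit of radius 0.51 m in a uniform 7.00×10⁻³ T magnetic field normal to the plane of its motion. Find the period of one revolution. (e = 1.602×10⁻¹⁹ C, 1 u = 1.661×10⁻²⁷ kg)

T ≈ 1.86×10⁻⁵ s

The cyclotron period depends only on m, q, B: T = 2πm/(|q|B).
T = 2π(6.644×10⁻²⁷)/((3.204×10⁻¹⁹)(7.00×10⁻³)) ≈ 1.86×10⁻⁵ s.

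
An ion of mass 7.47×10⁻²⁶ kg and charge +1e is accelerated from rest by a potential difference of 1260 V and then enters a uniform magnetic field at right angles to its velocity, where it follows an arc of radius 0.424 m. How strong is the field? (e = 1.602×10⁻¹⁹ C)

B ≈ 0.0808 T

v = √(2|q|V/m) = √(2·1.602×10⁻¹⁹·1260/7.47×10⁻²⁶) ≈ 7.351×10⁴ m/s.
B = mv/(|q|r) = (7.47×10⁻²⁶)(7.351×10⁴)/((1.602×10⁻¹⁹)(0.424)) ≈ 0.0808 T.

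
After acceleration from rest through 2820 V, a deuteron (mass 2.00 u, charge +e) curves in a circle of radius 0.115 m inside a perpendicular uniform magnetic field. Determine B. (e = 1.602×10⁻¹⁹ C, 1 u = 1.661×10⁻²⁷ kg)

v = √(2|q|V/m) = √(2·1.602×10⁻¹⁹·2820/3.322×10⁻²⁷) ≈ 5.215×10⁵ m/s.
B = mv/(|q|r) = (3.322×10⁻²⁷)(5.215×10⁵)/((1.602×10⁻¹⁹)(0.115)) ≈ 0.0940 T.

B ≈ 0.0940 T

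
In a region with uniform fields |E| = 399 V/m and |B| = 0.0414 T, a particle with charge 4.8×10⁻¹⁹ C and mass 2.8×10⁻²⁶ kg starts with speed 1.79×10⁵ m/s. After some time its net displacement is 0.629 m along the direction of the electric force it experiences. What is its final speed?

B does no work; ΔKE = |q|E d.
½mv_f² = ½mv₀² + |q|Ed = ½(2.8×10⁻²⁶)(1.79×10⁵)² + (4.8×10⁻¹⁹)(399)(0.629) ≈ 4.486×10⁻¹⁶ J + 1.205×10⁻¹⁶ J ≈ 5.690×10⁻¹⁶ J.
v_f = √(2·5.690×10⁻¹⁶/2.8×10⁻²⁶) ≈ 2.02×10⁵ m/s.

v_f ≈ 2.02×10⁵ m/s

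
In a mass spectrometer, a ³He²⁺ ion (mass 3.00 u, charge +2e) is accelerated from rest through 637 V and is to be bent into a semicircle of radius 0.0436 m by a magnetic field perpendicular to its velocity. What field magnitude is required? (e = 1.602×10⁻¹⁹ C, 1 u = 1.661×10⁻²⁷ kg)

v = √(2|q|V/m) = √(2·3.204×10⁻¹⁹·637/4.983×10⁻²⁷) ≈ 2.862×10⁵ m/s.
B = mv/(|q|r) = (4.983×10⁻²⁷)(2.862×10⁵)/((3.204×10⁻¹⁹)(0.0436)) ≈ 0.102 T.

B ≈ 0.102 T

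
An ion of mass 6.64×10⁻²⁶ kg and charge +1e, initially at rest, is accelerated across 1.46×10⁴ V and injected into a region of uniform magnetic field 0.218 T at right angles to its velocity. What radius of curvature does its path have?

Acceleration: |q|V = ½mv² ⇒ v = √(2|q|V/m) = √(2·1.602×10⁻¹⁹·1.46×10⁴/6.64×10⁻²⁶) ≈ 2.654×10⁵ m/s.
In the field: r = mv/(|q|B) = (6.64×10⁻²⁶)(2.654×10⁵)/((1.602×10⁻¹⁹)(0.218)) ≈ 0.505 m.

r ≈ 0.505 m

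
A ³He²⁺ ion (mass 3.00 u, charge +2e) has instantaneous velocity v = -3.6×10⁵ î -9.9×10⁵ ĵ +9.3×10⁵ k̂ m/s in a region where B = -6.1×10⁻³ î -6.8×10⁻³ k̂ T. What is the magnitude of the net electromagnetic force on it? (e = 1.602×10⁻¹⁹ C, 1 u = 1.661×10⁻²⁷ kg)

|F| ≈ 3.89×10⁻¹⁵ N

v×B = (6730, -8120, -6040) N/C.
F = q v×B = (3.204×10⁻¹⁹ C)·(6730, -8120, -6040) = (2.16×10⁻¹⁵, -2.60×10⁻¹⁵, -1.93×10⁻¹⁵) N.
|F| = 3.89×10⁻¹⁵ N.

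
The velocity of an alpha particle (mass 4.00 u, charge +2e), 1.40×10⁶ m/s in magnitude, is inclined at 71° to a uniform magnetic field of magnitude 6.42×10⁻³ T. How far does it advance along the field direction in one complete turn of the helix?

v∥ = v cosθ = 1.40×10⁶·cos71° ≈ 4.558×10⁵ m/s.
T = 2πm/(|q|B) = 2π(6.644×10⁻²⁷)/((3.204×10⁻¹⁹)(6.42×10⁻³)) ≈ 2.029×10⁻⁵ s.
pitch = v∥ T = (4.558×10⁵)(2.029×10⁻⁵) ≈ 9.25 m.

p ≈ 9.25 m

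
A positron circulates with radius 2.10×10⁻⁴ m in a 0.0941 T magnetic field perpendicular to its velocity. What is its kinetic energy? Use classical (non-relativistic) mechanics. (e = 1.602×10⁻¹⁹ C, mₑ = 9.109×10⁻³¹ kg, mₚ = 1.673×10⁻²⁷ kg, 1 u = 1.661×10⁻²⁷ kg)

KE ≈ 34.3 eV

v = |q|Br/m, then KE = ½mv² = (qBr)²/(2m).
v = (1.602×10⁻¹⁹)(0.0941)(2.10×10⁻⁴)/9.109×10⁻³¹ ≈ 3.475×10⁶ m/s.
KE = ½(9.109×10⁻³¹)(3.475×10⁶)² ≈ 5.50×10⁻¹⁸ J = 34.3 eV.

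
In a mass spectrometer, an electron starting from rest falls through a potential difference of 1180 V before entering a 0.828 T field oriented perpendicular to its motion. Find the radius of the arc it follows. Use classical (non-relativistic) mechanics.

r ≈ 1.40×10⁻⁴ m

Acceleration: |q|V = ½mv² ⇒ v = √(2|q|V/m) = √(2·1.602×10⁻¹⁹·1180/9.109×10⁻³¹) ≈ 2.037×10⁷ m/s.
In the field: r = mv/(|q|B) = (9.109×10⁻³¹)(2.037×10⁷)/((1.602×10⁻¹⁹)(0.828)) ≈ 1.40×10⁻⁴ m.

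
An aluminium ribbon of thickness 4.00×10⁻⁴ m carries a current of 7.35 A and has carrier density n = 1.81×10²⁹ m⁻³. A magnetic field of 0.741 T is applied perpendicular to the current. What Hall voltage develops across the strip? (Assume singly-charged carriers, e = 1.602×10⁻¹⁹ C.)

V_H ≈ 4.70×10⁻⁷ V

V_H = IB/(n e t).
V_H = (7.35)(0.741)/((1.81×10²⁹)(1.602×10⁻¹⁹)(4.00×10⁻⁴)) ≈ 4.70×10⁻⁷ V.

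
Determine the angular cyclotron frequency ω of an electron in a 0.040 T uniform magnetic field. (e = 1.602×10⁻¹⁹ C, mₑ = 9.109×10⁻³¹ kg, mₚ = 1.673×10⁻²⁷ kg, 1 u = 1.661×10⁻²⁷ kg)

ω ≈ 7.0×10⁹ rad/s

ω = |q|B/m.
ω = (1.602×10⁻¹⁹)(0.040)/9.109×10⁻³¹ ≈ 7.0×10⁹ rad/s.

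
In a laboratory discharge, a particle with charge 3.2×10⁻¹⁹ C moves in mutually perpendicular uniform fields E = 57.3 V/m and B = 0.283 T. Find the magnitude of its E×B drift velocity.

The E×B drift speed is v_d = E/B.
v_d = 57.3/0.283 = 202 m/s.

v_d ≈ 202 m/s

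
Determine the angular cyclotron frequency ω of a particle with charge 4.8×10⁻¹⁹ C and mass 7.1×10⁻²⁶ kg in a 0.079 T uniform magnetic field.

ω ≈ 5.3×10⁵ rad/s

ω = |q|B/m.
ω = (4.8×10⁻¹⁹)(0.079)/7.1×10⁻²⁶ ≈ 5.3×10⁵ rad/s.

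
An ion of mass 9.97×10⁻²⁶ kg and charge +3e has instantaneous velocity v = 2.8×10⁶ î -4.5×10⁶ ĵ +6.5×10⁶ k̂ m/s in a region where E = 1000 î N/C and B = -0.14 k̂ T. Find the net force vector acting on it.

F ≈ (3.03×10⁻¹³, 1.88×10⁻¹³, 0) N

v×B = (6.30×10⁵, 3.92×10⁵, 0) N/C.
E + v×B = (6.31×10⁵, 3.92×10⁵, 0) N/C.
F = q(E + v×B) = (4.806×10⁻¹⁹ C)·(6.31×10⁵, 3.92×10⁵, 0) = (3.03×10⁻¹³, 1.88×10⁻¹³, 0) N.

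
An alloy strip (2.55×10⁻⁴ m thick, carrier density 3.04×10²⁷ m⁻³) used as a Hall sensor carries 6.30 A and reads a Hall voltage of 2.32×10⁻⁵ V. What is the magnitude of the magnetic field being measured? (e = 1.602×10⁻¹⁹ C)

From V_H = IB/(n e t), B = V_H n e t / I.
B = (2.32×10⁻⁵)(3.04×10²⁷)(1.602×10⁻¹⁹)(2.55×10⁻⁴)/6.30 ≈ 0.457 T.

B ≈ 0.457 T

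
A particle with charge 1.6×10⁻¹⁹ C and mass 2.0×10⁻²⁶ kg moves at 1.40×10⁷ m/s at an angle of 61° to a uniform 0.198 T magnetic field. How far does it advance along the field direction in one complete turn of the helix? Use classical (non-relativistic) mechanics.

v∥ = v cosθ = 1.40×10⁷·cos61° ≈ 6.787×10⁶ m/s.
T = 2πm/(|q|B) = 2π(2.0×10⁻²⁶)/((1.6×10⁻¹⁹)(0.198)) ≈ 3.967×10⁻⁶ s.
pitch = v∥ T = (6.787×10⁶)(3.967×10⁻⁶) ≈ 26.9 m.

p ≈ 26.9 m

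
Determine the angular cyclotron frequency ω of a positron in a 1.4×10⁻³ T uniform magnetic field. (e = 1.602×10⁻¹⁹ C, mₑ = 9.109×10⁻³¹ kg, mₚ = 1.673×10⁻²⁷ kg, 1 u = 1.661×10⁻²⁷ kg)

ω ≈ 2.5×10⁸ rad/s

ω = |q|B/m.
ω = (1.602×10⁻¹⁹)(1.4×10⁻³)/9.109×10⁻³¹ ≈ 2.5×10⁸ rad/s.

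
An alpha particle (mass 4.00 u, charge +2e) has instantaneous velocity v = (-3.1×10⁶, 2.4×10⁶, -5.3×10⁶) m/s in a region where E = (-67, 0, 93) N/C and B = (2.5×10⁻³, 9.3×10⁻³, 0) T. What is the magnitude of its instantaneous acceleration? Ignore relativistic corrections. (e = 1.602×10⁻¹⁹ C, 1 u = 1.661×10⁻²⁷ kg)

v×B = (4.93×10⁴, -1.32×10⁴, -3.48×10⁴) N/C.
E + v×B = (4.92×10⁴, -1.32×10⁴, -3.47×10⁴) N/C.
F = q(E + v×B) = (3.204×10⁻¹⁹ C)·(4.92×10⁴, -1.32×10⁴, -3.47×10⁴) = (1.58×10⁻¹⁴, -4.25×10⁻¹⁵, -1.11×10⁻¹⁴) N.
|a| = |F|/m = 1.976×10⁻¹⁴/6.644×10⁻²⁷ ≈ 2.97×10¹² m/s².

|a| ≈ 2.97×10¹² m/s²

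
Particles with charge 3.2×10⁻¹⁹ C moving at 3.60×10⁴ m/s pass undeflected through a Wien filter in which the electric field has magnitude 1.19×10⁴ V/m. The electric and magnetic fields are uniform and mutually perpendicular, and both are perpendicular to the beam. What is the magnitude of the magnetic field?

Balance of forces in the selector: qE = qvB ⇒ B = E/v.
B = 1.19×10⁴/3.60×10⁴ = 0.331 T.

B = 0.331 T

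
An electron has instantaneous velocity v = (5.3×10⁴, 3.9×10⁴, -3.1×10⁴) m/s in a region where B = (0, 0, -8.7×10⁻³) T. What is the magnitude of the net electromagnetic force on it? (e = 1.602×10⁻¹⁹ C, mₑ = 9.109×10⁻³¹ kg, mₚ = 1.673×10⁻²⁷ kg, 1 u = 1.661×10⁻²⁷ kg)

v×B = (-339, 461, 0) N/C.
F = q v×B = (−1.602×10⁻¹⁹ C)·(-339, 461, 0) = (5.44×10⁻¹⁷, -7.39×10⁻¹⁷, 0) N.
|F| = 9.17×10⁻¹⁷ N.

|F| ≈ 9.17×10⁻¹⁷ N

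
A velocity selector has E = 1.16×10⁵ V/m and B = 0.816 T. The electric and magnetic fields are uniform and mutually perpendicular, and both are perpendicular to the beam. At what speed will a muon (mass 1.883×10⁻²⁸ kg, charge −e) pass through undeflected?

v = 1.42×10⁵ m/s

Straight-line motion ⇒ electric and magnetic forces cancel, so E = vB.
v = E/B = 1.16×10⁵/0.816 = 1.42×10⁵ m/s.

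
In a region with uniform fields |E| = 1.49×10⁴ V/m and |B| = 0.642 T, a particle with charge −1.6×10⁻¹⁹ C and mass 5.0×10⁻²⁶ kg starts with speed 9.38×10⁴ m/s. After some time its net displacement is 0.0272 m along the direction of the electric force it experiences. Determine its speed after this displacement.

v_f ≈ 1.07×10⁵ m/s

B does no work; ΔKE = |q|E d.
½mv_f² = ½mv₀² + |q|Ed = ½(5.0×10⁻²⁶)(9.38×10⁴)² + (1.6×10⁻¹⁹)(1.49×10⁴)(0.0272) ≈ 2.200×10⁻¹⁶ J + 6.484×10⁻¹⁷ J ≈ 2.848×10⁻¹⁶ J.
v_f = √(2·2.848×10⁻¹⁶/5.0×10⁻²⁶) ≈ 1.07×10⁵ m/s.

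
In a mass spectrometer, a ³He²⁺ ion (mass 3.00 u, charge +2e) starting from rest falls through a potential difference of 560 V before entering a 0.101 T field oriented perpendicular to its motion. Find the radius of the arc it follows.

r ≈ 0.0413 m

Acceleration: |q|V = ½mv² ⇒ v = √(2|q|V/m) = √(2·3.204×10⁻¹⁹·560/4.983×10⁻²⁷) ≈ 2.684×10⁵ m/s.
In the field: r = mv/(|q|B) = (4.983×10⁻²⁷)(2.684×10⁵)/((3.204×10⁻¹⁹)(0.101)) ≈ 0.0413 m.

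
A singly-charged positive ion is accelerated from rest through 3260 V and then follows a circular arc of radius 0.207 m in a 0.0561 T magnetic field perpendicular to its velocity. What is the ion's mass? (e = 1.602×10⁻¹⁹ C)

m ≈ 3.31×10⁻²⁷ kg

Combine |q|V = ½mv² and r = mv/(|q|B): eliminate v to get m = qB²r²/(2V).
m = (1.602×10⁻¹⁹)(0.0561)²(0.207)²/(2·3260) ≈ 3.31×10⁻²⁷ kg.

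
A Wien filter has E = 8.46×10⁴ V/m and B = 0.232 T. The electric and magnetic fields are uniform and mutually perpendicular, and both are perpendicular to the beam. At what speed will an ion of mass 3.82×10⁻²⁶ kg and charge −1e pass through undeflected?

v = 3.65×10⁵ m/s

Straight-line motion ⇒ electric and magnetic forces cancel, so E = vB.
v = E/B = 8.46×10⁴/0.232 = 3.65×10⁵ m/s.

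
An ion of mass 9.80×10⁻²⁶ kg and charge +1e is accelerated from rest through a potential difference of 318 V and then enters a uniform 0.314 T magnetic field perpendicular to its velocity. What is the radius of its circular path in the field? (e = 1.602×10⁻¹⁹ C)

r ≈ 0.0628 m

Acceleration: |q|V = ½mv² ⇒ v = √(2|q|V/m) = √(2·1.602×10⁻¹⁹·318/9.80×10⁻²⁶) ≈ 3.224×10⁴ m/s.
In the field: r = mv/(|q|B) = (9.80×10⁻²⁶)(3.224×10⁴)/((1.602×10⁻¹⁹)(0.314)) ≈ 0.0628 m.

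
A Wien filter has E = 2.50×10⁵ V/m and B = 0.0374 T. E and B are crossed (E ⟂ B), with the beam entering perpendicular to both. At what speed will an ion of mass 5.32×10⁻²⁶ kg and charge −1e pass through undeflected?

v = 6.68×10⁶ m/s

Zero net Lorentz force requires |qE| = |q v×B|, i.e. E = vB.
v = E/B = 2.50×10⁵/0.0374 = 6.68×10⁶ m/s.
The result is independent of the particle's charge and mass.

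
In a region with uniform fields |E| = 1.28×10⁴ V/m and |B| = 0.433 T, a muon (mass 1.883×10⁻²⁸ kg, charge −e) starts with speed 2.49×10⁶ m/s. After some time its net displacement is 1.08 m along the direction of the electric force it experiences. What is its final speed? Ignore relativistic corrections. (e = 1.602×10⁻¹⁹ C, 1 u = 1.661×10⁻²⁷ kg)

B does no work; ΔKE = |q|E d.
½mv_f² = ½mv₀² + |q|Ed = ½(1.883×10⁻²⁸)(2.49×10⁶)² + (1.602×10⁻¹⁹)(1.28×10⁴)(1.08) ≈ 5.837×10⁻¹⁶ J + 2.215×10⁻¹⁵ J ≈ 2.798×10⁻¹⁵ J.
v_f = √(2·2.798×10⁻¹⁵/1.883×10⁻²⁸) ≈ 5.45×10⁶ m/s.

v_f ≈ 5.45×10⁶ m/s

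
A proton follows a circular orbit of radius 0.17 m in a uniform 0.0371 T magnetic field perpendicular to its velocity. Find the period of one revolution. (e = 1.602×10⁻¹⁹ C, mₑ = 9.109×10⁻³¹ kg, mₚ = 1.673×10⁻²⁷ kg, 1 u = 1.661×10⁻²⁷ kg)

T ≈ 1.77×10⁻⁶ s

The cyclotron period depends only on m, q, B: T = 2πm/(|q|B).
T = 2π(1.673×10⁻²⁷)/((1.602×10⁻¹⁹)(0.0371)) ≈ 1.77×10⁻⁶ s.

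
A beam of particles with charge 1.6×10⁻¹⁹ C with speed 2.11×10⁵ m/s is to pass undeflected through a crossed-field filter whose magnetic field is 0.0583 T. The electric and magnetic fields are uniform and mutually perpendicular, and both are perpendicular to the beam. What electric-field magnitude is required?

E = 1.23×10⁴ V/m

For straight-line motion qE = qvB, so E = vB.
E = 2.11×10⁵ × 0.0583 = 1.23×10⁴ V/m.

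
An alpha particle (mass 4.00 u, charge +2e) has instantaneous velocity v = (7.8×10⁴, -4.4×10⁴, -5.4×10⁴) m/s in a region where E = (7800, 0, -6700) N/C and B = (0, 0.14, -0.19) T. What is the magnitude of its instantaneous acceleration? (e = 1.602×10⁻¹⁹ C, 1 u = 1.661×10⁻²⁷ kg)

|a| ≈ 1.36×10¹² m/s²

v×B = (1.59×10⁴, 1.48×10⁴, 1.09×10⁴) N/C.
E + v×B = (2.37×10⁴, 1.48×10⁴, 4220) N/C.
F = q(E + v×B) = (3.204×10⁻¹⁹ C)·(2.37×10⁴, 1.48×10⁴, 4220) = (7.60×10⁻¹⁵, 4.75×10⁻¹⁵, 1.35×10⁻¹⁵) N.
|a| = |F|/m = 9.063×10⁻¹⁵/6.644×10⁻²⁷ ≈ 1.36×10¹² m/s².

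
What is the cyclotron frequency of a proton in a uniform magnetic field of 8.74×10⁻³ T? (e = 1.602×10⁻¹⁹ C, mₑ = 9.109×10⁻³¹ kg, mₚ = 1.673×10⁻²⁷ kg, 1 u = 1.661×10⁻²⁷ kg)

f = |q|B/(2πm).
f = (1.602×10⁻¹⁹)(8.74×10⁻³)/(2π·1.673×10⁻²⁷) ≈ 1.33×10⁵ Hz.

f ≈ 1.33×10⁵ Hz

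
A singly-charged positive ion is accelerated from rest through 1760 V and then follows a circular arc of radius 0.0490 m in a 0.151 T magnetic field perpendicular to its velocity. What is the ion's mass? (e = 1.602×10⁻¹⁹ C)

m ≈ 2.49×10⁻²⁷ kg

Combine |q|V = ½mv² and r = mv/(|q|B): eliminate v to get m = qB²r²/(2V).
m = (1.602×10⁻¹⁹)(0.151)²(0.0490)²/(2·1760) ≈ 2.49×10⁻²⁷ kg.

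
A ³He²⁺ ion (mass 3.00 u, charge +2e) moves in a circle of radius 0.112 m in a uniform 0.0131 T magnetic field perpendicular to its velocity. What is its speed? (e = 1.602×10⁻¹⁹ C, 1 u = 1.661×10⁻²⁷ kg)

From |q|vB = mv²/r, v = |q|Br/m.
v = (3.204×10⁻¹⁹)(0.0131)(0.112)/4.983×10⁻²⁷ ≈ 9.43×10⁴ m/s.

v ≈ 9.43×10⁴ m/s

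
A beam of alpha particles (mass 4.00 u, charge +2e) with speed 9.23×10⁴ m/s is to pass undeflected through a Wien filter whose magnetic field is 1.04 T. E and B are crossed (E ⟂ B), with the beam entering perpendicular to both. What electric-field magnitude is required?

For straight-line motion qE = qvB, so E = vB.
E = 9.23×10⁴ × 1.04 = 9.60×10⁴ V/m.

E = 9.60×10⁴ V/m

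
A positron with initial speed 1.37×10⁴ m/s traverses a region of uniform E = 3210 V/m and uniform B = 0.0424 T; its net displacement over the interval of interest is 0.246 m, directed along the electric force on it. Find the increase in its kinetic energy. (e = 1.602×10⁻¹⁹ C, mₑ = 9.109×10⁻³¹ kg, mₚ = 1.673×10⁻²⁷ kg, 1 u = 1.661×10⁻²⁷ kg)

ΔKE ≈ 1.27×10⁻¹⁶ J

The magnetic force is always ⟂ v and does no work; only the electric force changes KE.
ΔKE = F_E · d = |q|E d = (1.602×10⁻¹⁹)(3210)(0.246) ≈ 1.27×10⁻¹⁶ J.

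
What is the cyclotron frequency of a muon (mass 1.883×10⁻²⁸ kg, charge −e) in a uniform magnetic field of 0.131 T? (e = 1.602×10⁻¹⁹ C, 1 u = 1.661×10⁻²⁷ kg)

f = |q|B/(2πm).
f = (1.602×10⁻¹⁹)(0.131)/(2π·1.883×10⁻²⁸) ≈ 1.77×10⁷ Hz.

f ≈ 1.77×10⁷ Hz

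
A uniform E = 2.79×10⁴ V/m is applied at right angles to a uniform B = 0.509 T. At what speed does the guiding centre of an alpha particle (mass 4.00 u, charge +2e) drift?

The E×B drift speed is v_d = E/B.
v_d = 2.79×10⁴/0.509 = 5.48×10⁴ m/s.

v_d ≈ 5.48×10⁴ m/s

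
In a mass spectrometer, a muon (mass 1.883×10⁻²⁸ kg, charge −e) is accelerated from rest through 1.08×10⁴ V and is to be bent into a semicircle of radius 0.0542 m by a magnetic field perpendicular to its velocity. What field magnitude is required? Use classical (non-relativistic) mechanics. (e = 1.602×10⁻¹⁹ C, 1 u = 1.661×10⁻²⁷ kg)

B ≈ 0.0930 T

v = √(2|q|V/m) = √(2·1.602×10⁻¹⁹·1.08×10⁴/1.883×10⁻²⁸) ≈ 4.287×10⁶ m/s.
B = mv/(|q|r) = (1.883×10⁻²⁸)(4.287×10⁶)/((1.602×10⁻¹⁹)(0.0542)) ≈ 0.0930 T.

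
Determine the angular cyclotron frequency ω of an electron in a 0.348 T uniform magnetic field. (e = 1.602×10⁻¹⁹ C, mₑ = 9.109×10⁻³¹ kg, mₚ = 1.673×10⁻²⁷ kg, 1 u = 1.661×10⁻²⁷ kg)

ω ≈ 6.12×10¹⁰ rad/s

ω = |q|B/m.
ω = (1.602×10⁻¹⁹)(0.348)/9.109×10⁻³¹ ≈ 6.12×10¹⁰ rad/s.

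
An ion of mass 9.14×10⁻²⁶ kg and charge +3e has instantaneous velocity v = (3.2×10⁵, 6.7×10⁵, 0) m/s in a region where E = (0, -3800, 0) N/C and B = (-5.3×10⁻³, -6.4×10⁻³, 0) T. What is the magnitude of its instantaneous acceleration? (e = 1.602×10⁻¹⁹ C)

v×B = (0, 0, 1500) N/C.
E + v×B = (0, -3800, 1500) N/C.
F = q(E + v×B) = (4.806×10⁻¹⁹ C)·(0, -3800, 1500) = (0, -1.83×10⁻¹⁵, 7.22×10⁻¹⁶) N.
|a| = |F|/m = 1.964×10⁻¹⁵/9.14×10⁻²⁶ ≈ 2.15×10¹⁰ m/s².

|a| ≈ 2.15×10¹⁰ m/s²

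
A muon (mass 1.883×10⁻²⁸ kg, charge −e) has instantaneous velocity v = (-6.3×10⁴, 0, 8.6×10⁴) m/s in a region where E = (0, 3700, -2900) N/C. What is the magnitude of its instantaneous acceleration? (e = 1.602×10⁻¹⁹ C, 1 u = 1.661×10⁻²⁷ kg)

Only an electric field acts, so F = qE = (−1.602×10⁻¹⁹ C)·(0, 3700, -2900) = (0, -5.93×10⁻¹⁶, 4.65×10⁻¹⁶) N.
|a| = |F|/m = 7.531×10⁻¹⁶/1.883×10⁻²⁸ ≈ 4.00×10¹² m/s².

|a| ≈ 4.00×10¹² m/s²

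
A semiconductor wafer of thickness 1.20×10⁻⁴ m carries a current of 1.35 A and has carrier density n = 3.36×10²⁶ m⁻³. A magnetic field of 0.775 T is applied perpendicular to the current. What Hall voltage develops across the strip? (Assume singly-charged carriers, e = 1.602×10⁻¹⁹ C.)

V_H = IB/(n e t).
V_H = (1.35)(0.775)/((3.36×10²⁶)(1.602×10⁻¹⁹)(1.20×10⁻⁴)) ≈ 1.62×10⁻⁴ V.

V_H ≈ 1.62×10⁻⁴ V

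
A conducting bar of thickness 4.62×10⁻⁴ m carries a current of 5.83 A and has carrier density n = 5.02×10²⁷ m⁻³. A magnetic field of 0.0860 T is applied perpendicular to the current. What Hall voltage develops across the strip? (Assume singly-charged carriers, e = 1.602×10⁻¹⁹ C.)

V_H = IB/(n e t).
V_H = (5.83)(0.0860)/((5.02×10²⁷)(1.602×10⁻¹⁹)(4.62×10⁻⁴)) ≈ 1.35×10⁻⁶ V.

V_H ≈ 1.35×10⁻⁶ V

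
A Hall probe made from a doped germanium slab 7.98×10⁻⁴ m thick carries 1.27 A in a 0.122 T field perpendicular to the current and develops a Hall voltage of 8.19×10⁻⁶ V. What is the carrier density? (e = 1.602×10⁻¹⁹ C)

n ≈ 1.48×10²⁶ m⁻³

From V_H = IB/(n e t), n = IB/(V_H e t).
n = (1.27)(0.122)/((8.19×10⁻⁶)(1.602×10⁻¹⁹)(7.98×10⁻⁴)) ≈ 1.48×10²⁶ m⁻³.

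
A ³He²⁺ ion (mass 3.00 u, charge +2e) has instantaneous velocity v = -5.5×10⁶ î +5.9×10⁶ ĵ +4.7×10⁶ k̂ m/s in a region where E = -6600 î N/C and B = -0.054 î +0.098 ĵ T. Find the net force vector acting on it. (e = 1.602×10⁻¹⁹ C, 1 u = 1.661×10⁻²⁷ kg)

F ≈ (-1.50×10⁻¹³, -8.13×10⁻¹⁴, -7.06×10⁻¹⁴) N

v×B = (-4.61×10⁵, -2.54×10⁵, -2.20×10⁵) N/C.
E + v×B = (-4.67×10⁵, -2.54×10⁵, -2.20×10⁵) N/C.
F = q(E + v×B) = (3.204×10⁻¹⁹ C)·(-4.67×10⁵, -2.54×10⁵, -2.20×10⁵) = (-1.50×10⁻¹³, -8.13×10⁻¹⁴, -7.06×10⁻¹⁴) N.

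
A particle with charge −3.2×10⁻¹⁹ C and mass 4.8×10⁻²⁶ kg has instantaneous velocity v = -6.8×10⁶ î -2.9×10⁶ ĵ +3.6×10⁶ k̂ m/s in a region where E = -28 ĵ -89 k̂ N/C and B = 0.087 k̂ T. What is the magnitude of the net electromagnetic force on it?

|F| ≈ 2.06×10⁻¹³ N

v×B = (-2.52×10⁵, 5.92×10⁵, 0) N/C.
E + v×B = (-2.52×10⁵, 5.92×10⁵, -89.0) N/C.
F = q(E + v×B) = (−3.2×10⁻¹⁹ C)·(-2.52×10⁵, 5.92×10⁵, -89.0) = (8.07×10⁻¹⁴, -1.89×10⁻¹³, 2.85×10⁻¹⁷) N.
|F| = 2.06×10⁻¹³ N.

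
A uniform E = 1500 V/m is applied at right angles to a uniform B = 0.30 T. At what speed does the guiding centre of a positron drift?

v_d ≈ 5000 m/s

The E×B drift speed is v_d = E/B.
v_d = 1500/0.30 = 5000 m/s.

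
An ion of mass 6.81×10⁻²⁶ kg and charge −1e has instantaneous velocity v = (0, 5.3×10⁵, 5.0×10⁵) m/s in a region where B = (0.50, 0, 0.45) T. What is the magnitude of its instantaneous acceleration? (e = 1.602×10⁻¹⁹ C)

v×B = (2.38×10⁵, 2.50×10⁵, -2.65×10⁵) N/C.
F = q v×B = (−1.602×10⁻¹⁹ C)·(2.38×10⁵, 2.50×10⁵, -2.65×10⁵) = (-3.82×10⁻¹⁴, -4.00×10⁻¹⁴, 4.25×10⁻¹⁴) N.
|a| = |F|/m = 6.976×10⁻¹⁴/6.81×10⁻²⁶ ≈ 1.02×10¹² m/s².

|a| ≈ 1.02×10¹² m/s²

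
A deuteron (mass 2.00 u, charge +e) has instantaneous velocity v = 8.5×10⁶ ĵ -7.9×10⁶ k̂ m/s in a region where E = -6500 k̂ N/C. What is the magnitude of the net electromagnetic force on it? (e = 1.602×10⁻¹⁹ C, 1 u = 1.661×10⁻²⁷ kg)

|F| ≈ 1.04×10⁻¹⁵ N

Only an electric field acts, so F = qE = (1.602×10⁻¹⁹ C)·(0, 0, -6500) = (0, 0, -1.04×10⁻¹⁵) N.
|F| = 1.04×10⁻¹⁵ N.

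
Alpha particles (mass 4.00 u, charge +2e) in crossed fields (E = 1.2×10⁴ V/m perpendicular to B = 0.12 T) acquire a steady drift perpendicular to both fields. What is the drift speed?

The steady drift has the magnetic force balancing the electric force, so v_d = E/B.
v_d = 1.2×10⁴/0.12 = 1.0×10⁵ m/s.

v_d ≈ 1.0×10⁵ m/s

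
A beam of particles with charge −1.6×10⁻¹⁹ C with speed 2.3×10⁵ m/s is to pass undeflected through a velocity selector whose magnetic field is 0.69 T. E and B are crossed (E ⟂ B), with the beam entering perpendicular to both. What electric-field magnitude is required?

E = 1.6×10⁵ V/m

For straight-line motion qE = qvB, so E = vB.
E = 2.3×10⁵ × 0.69 = 1.6×10⁵ V/m.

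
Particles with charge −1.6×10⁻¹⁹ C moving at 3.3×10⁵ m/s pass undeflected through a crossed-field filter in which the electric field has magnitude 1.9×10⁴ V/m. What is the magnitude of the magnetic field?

B = 0.058 T

Balance of forces in the selector: qE = qvB ⇒ B = E/v.
B = 1.9×10⁴/3.3×10⁵ = 0.058 T.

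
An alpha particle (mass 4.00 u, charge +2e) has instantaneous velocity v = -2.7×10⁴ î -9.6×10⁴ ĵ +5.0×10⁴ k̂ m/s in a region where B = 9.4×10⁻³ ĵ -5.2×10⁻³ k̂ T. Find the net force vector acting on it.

v×B = (29.2, -140, -254) N/C.
F = q v×B = (3.204×10⁻¹⁹ C)·(29.2, -140, -254) = (9.36×10⁻¹⁸, -4.50×10⁻¹⁷, -8.13×10⁻¹⁷) N.

F ≈ (9.36×10⁻¹⁸, -4.50×10⁻¹⁷, -8.13×10⁻¹⁷) N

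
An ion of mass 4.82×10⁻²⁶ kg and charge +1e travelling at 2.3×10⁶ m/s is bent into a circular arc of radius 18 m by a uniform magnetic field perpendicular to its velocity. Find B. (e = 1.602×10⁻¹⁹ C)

B ≈ 0.038 T

From |q|vB = mv²/r, B = mv/(|q|r).
B = (4.82×10⁻²⁶)(2.3×10⁶)/((1.602×10⁻¹⁹)(18)) ≈ 0.038 T.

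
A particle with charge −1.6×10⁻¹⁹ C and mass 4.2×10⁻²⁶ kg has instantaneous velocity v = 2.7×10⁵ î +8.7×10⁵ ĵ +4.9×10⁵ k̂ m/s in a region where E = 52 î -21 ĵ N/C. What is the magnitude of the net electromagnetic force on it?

|F| ≈ 8.97×10⁻¹⁸ N

Only an electric field acts, so F = qE = (−1.6×10⁻¹⁹ C)·(52.0, -21.0, 0) = (-8.32×10⁻¹⁸, 3.36×10⁻¹⁸, 0) N.
|F| = 8.97×10⁻¹⁸ N.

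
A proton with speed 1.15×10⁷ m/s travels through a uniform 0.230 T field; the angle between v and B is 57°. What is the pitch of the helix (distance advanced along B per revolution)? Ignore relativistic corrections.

p ≈ 1.79 m

v∥ = v cosθ = 1.15×10⁷·cos57° ≈ 6.263×10⁶ m/s.
T = 2πm/(|q|B) = 2π(1.673×10⁻²⁷)/((1.602×10⁻¹⁹)(0.230)) ≈ 2.853×10⁻⁷ s.
pitch = v∥ T = (6.263×10⁶)(2.853×10⁻⁷) ≈ 1.79 m.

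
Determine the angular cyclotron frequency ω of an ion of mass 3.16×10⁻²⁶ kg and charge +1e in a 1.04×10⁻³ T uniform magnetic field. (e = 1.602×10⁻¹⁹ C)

ω ≈ 5270 rad/s

ω = |q|B/m.
ω = (1.602×10⁻¹⁹)(1.04×10⁻³)/3.16×10⁻²⁶ ≈ 5270 rad/s.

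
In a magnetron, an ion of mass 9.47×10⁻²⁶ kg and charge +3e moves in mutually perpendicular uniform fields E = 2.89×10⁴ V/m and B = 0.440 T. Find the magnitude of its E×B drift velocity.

v_d ≈ 6.57×10⁴ m/s

The E×B drift speed is v_d = E/B.
v_d = 2.89×10⁴/0.440 = 6.57×10⁴ m/s.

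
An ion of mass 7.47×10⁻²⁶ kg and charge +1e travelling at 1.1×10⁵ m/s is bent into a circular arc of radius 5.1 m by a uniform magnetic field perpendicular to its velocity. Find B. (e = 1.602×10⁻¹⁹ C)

B ≈ 0.010 T

From |q|vB = mv²/r, B = mv/(|q|r).
B = (7.47×10⁻²⁶)(1.1×10⁵)/((1.602×10⁻¹⁹)(5.1)) ≈ 0.010 T.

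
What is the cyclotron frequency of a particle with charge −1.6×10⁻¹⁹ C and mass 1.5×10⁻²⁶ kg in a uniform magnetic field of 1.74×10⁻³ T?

f ≈ 2950 Hz

f = |q|B/(2πm).
f = (1.6×10⁻¹⁹)(1.74×10⁻³)/(2π·1.5×10⁻²⁶) ≈ 2950 Hz.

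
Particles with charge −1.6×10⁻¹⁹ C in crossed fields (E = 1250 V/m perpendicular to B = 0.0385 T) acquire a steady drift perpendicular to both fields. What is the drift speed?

The E×B drift speed is v_d = E/B.
v_d = 1250/0.0385 = 3.25×10⁴ m/s.

v_d ≈ 3.25×10⁴ m/s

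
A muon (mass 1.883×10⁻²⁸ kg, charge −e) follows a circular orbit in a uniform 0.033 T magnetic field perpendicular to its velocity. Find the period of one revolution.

T ≈ 2.2×10⁻⁷ s

The cyclotron period depends only on m, q, B: T = 2πm/(|q|B).
T = 2π(1.883×10⁻²⁸)/((1.602×10⁻¹⁹)(0.033)) ≈ 2.2×10⁻⁷ s.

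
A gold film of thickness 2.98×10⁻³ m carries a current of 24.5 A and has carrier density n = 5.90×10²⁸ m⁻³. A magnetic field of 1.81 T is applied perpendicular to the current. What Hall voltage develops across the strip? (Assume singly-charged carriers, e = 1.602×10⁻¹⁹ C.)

V_H = IB/(n e t).
V_H = (24.5)(1.81)/((5.90×10²⁸)(1.602×10⁻¹⁹)(2.98×10⁻³)) ≈ 1.57×10⁻⁶ V.

V_H ≈ 1.57×10⁻⁶ V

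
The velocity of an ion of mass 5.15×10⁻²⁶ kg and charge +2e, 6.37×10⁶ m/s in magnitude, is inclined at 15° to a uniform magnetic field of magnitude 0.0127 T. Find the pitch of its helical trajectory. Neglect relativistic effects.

v∥ = v cosθ = 6.37×10⁶·cos15° ≈ 6.153×10⁶ m/s.
T = 2πm/(|q|B) = 2π(5.15×10⁻²⁶)/((3.204×10⁻¹⁹)(0.0127)) ≈ 7.952×10⁻⁵ s.
pitch = v∥ T = (6.153×10⁶)(7.952×10⁻⁵) ≈ 489 m.

p ≈ 489 m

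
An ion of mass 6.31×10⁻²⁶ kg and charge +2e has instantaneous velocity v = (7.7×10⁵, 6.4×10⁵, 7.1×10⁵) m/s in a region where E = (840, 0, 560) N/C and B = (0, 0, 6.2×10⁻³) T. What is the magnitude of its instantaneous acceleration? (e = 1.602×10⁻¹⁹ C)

v×B = (3970, -4770, 0) N/C.
E + v×B = (4810, -4770, 560) N/C.
F = q(E + v×B) = (3.204×10⁻¹⁹ C)·(4810, -4770, 560) = (1.54×10⁻¹⁵, -1.53×10⁻¹⁵, 1.79×10⁻¹⁶) N.
|a| = |F|/m = 2.178×10⁻¹⁵/6.31×10⁻²⁶ ≈ 3.45×10¹⁰ m/s².

|a| ≈ 3.45×10¹⁰ m/s²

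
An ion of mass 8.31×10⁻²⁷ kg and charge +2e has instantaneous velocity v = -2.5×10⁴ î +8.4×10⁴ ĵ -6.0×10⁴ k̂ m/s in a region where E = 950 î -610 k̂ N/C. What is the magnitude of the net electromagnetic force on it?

Only an electric field acts, so F = qE = (3.204×10⁻¹⁹ C)·(950, 0, -610) = (3.04×10⁻¹⁶, 0, -1.95×10⁻¹⁶) N.
|F| = 3.62×10⁻¹⁶ N.

|F| ≈ 3.62×10⁻¹⁶ N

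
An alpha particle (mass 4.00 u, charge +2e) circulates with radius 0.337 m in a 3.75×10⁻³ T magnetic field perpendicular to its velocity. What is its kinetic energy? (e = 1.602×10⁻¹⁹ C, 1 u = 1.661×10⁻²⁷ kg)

KE ≈ 77.0 eV

v = |q|Br/m, then KE = ½mv² = (qBr)²/(2m).
v = (3.204×10⁻¹⁹)(3.75×10⁻³)(0.337)/6.644×10⁻²⁷ ≈ 6.094×10⁴ m/s.
KE = ½(6.644×10⁻²⁷)(6.094×10⁴)² ≈ 1.23×10⁻¹⁷ J = 77.0 eV.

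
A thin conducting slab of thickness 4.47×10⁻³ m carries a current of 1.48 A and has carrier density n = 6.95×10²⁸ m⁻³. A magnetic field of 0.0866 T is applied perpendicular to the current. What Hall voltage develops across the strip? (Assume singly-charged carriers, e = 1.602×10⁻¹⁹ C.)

V_H = IB/(n e t).
V_H = (1.48)(0.0866)/((6.95×10²⁸)(1.602×10⁻¹⁹)(4.47×10⁻³)) ≈ 2.58×10⁻⁹ V.

V_H ≈ 2.58×10⁻⁹ V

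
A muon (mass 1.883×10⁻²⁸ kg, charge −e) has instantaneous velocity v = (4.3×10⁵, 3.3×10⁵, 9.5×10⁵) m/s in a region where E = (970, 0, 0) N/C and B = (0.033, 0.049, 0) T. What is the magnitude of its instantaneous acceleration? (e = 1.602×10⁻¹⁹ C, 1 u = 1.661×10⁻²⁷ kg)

|a| ≈ 4.79×10¹³ m/s²

v×B = (-4.66×10⁴, 3.14×10⁴, 1.02×10⁴) N/C.
E + v×B = (-4.56×10⁴, 3.14×10⁴, 1.02×10⁴) N/C.
F = q(E + v×B) = (−1.602×10⁻¹⁹ C)·(-4.56×10⁴, 3.14×10⁴, 1.02×10⁴) = (7.30×10⁻¹⁵, -5.02×10⁻¹⁵, -1.63×10⁻¹⁵) N.
|a| = |F|/m = 9.011×10⁻¹⁵/1.883×10⁻²⁸ ≈ 4.79×10¹³ m/s².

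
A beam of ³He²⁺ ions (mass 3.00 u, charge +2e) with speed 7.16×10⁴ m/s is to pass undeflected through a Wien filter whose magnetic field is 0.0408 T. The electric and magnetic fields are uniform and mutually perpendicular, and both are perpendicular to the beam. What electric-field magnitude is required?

E = 2920 V/m

For straight-line motion qE = qvB, so E = vB.
E = 7.16×10⁴ × 0.0408 = 2920 V/m.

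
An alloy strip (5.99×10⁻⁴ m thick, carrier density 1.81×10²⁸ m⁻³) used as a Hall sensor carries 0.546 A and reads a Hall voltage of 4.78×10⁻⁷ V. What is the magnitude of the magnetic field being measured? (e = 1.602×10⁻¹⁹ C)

B ≈ 1.52 T

From V_H = IB/(n e t), B = V_H n e t / I.
B = (4.78×10⁻⁷)(1.81×10²⁸)(1.602×10⁻¹⁹)(5.99×10⁻⁴)/0.546 ≈ 1.52 T.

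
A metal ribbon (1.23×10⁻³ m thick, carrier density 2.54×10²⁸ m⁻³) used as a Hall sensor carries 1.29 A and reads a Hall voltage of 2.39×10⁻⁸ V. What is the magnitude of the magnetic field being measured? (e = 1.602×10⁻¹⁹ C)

B ≈ 0.0927 T

From V_H = IB/(n e t), B = V_H n e t / I.
B = (2.39×10⁻⁸)(2.54×10²⁸)(1.602×10⁻¹⁹)(1.23×10⁻³)/1.29 ≈ 0.0927 T.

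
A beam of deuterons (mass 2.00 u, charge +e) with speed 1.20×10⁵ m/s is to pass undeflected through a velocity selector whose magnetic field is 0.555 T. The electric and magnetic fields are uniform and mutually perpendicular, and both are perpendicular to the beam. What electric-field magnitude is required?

For straight-line motion qE = qvB, so E = vB.
E = 1.20×10⁵ × 0.555 = 6.66×10⁴ V/m.

E = 6.66×10⁴ V/m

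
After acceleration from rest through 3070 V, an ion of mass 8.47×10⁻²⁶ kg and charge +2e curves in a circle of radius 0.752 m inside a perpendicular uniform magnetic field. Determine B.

B ≈ 0.0536 T

v = √(2|q|V/m) = √(2·3.204×10⁻¹⁹·3070/8.47×10⁻²⁶) ≈ 1.524×10⁵ m/s.
B = mv/(|q|r) = (8.47×10⁻²⁶)(1.524×10⁵)/((3.204×10⁻¹⁹)(0.752)) ≈ 0.0536 T.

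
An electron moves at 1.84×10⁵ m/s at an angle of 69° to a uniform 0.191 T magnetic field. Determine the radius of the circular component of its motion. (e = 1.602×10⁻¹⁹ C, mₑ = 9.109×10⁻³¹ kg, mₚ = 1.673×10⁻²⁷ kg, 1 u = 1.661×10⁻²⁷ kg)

r ≈ 5.11×10⁻⁶ m

v⊥ = v sinθ = 1.84×10⁵·sin69° ≈ 1.718×10⁵ m/s.
r = m v⊥/(|q|B) = (9.109×10⁻³¹)(1.718×10⁵)/((1.602×10⁻¹⁹)(0.191)) ≈ 5.11×10⁻⁶ m.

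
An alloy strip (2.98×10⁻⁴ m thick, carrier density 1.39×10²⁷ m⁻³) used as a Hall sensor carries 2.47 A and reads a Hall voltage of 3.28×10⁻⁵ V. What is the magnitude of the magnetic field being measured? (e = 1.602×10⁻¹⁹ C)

From V_H = IB/(n e t), B = V_H n e t / I.
B = (3.28×10⁻⁵)(1.39×10²⁷)(1.602×10⁻¹⁹)(2.98×10⁻⁴)/2.47 ≈ 0.881 T.

B ≈ 0.881 T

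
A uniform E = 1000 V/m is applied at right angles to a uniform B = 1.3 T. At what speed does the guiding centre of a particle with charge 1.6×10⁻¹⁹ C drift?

In crossed fields the guiding centre drifts at v_d = |E×B|/B² = E/B, independent of charge and mass.
v_d = 1000/1.3 = 770 m/s.

v_d ≈ 770 m/s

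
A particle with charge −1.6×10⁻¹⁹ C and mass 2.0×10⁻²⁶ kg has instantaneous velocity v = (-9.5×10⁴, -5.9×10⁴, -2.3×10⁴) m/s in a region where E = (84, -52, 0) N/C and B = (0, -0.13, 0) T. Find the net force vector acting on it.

v×B = (-2990, 0, 1.24×10⁴) N/C.
E + v×B = (-2910, -52.0, 1.24×10⁴) N/C.
F = q(E + v×B) = (−1.6×10⁻¹⁹ C)·(-2910, -52.0, 1.24×10⁴) = (4.65×10⁻¹⁶, 8.32×10⁻¹⁸, -1.98×10⁻¹⁵) N.

F ≈ (4.65×10⁻¹⁶, 8.32×10⁻¹⁸, -1.98×10⁻¹⁵) N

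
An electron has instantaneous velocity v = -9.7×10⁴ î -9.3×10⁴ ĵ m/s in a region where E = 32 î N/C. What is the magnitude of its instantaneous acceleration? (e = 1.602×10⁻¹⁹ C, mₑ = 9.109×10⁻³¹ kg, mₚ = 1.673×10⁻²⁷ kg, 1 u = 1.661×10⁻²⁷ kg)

Only an electric field acts, so F = qE = (−1.602×10⁻¹⁹ C)·(32.0, 0, 0) = (-5.13×10⁻¹⁸, 0, 0) N.
|a| = |F|/m = 5.126×10⁻¹⁸/9.109×10⁻³¹ ≈ 5.63×10¹² m/s².

|a| ≈ 5.63×10¹² m/s²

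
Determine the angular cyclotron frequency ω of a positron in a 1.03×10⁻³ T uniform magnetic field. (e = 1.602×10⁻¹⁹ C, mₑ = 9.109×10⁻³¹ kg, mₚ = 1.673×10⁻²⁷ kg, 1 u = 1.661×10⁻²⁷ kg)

ω = |q|B/m.
ω = (1.602×10⁻¹⁹)(1.03×10⁻³)/9.109×10⁻³¹ ≈ 1.81×10⁸ rad/s.

ω ≈ 1.81×10⁸ rad/s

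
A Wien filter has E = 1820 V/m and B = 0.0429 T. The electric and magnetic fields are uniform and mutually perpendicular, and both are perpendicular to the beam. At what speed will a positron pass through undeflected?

Zero net Lorentz force requires |qE| = |q v×B|, i.e. E = vB.
v = E/B = 1820/0.0429 = 4.24×10⁴ m/s.
The result is independent of the particle's charge and mass.

v = 4.24×10⁴ m/s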